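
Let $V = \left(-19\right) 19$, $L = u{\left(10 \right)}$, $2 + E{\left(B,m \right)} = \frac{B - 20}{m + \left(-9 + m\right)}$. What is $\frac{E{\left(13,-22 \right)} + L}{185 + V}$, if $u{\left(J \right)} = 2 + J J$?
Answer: $- \frac{5307}{9328} \approx -0.56893$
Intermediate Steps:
$E{\left(B,m \right)} = -2 + \frac{-20 + B}{-9 + 2 m}$ ($E{\left(B,m \right)} = -2 + \frac{B - 20}{m + \left(-9 + m\right)} = -2 + \frac{-20 + B}{-9 + 2 m}$)
$u{\left(J \right)} = 2 + J^{2}$
$L = 102$ ($L = 2 + 10^{2} = 2 + 100 = 102$)
$V = -361$
$\frac{E{\left(13,-22 \right)} + L}{185 + V} = \frac{\frac{-2 + 13 - -88}{-9 + 2 \left(-22\right)} + 102}{185 - 361} = \frac{\frac{-2 + 13 + 88}{-9 - 44} + 102}{-176} = \left(\frac{1}{-53} \cdot 99 + 102\right) \left(- \frac{1}{176}\right) = \left(\left(- \frac{1}{53}\right) 99 + 102\right) \left(- \frac{1}{176}\right) = \left(- \frac{99}{53} + 102\right) \left(- \frac{1}{176}\right) = \frac{5307}{53} \left(- \frac{1}{176}\right) = - \frac{5307}{9328}$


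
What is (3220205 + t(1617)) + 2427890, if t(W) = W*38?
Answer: 5709541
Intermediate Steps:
t(W) = 38*W
(3220205 + t(1617)) + 2427890 = (3220205 + 38*1617) + 2427890 = (3220205 + 61446) + 2427890 = 3281651 + 2427890 = 5709541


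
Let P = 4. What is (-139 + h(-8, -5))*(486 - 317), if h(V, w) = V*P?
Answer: -28899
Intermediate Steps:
h(V, w) = 4*V (h(V, w) = V*4 = 4*V)
(-139 + h(-8, -5))*(486 - 317) = (-139 + 4*(-8))*(486 - 317) = (-139 - 32)*169 = -171*169 = -28899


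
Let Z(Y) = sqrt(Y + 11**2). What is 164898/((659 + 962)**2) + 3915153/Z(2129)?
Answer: 164898/2627641 + 1305051*sqrt(10)/50 ≈ 82539.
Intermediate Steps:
Z(Y) = sqrt(121 + Y) (Z(Y) = sqrt(Y + 121) = sqrt(121 + Y))
164898/((659 + 962)**2) + 3915153/Z(2129) = 164898/((659 + 962)**2) + 3915153/(sqrt(121 + 2129)) = 164898/(1621**2) + 3915153/(sqrt(2250)) = 164898/2627641 + 3915153/((15*sqrt(10))) = 164898*(1/2627641) + 3915153*(sqrt(10)/150) = 164898/2627641 + 1305051*sqrt(10)/50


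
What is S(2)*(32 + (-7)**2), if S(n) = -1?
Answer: -81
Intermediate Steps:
S(2)*(32 + (-7)**2) = -(32 + (-7)**2) = -(32 + 49) = -1*81 = -81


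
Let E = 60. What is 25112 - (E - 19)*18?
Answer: 24374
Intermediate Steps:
25112 - (E - 19)*18 = 25112 - (60 - 19)*18 = 25112 - 41*18 = 25112 - 1*738 = 25112 - 738 = 24374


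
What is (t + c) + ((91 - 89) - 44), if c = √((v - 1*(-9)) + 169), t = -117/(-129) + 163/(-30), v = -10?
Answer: -60019/1290 + 2*√42 ≈ -33.565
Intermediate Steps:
t = -5839/1290 (t = -117*(-1/129) + 163*(-1/30) = 39/43 - 163/30 = -5839/1290 ≈ -4.5264)
c = 2*√42 (c = √((-10 - 1*(-9)) + 169) = √((-10 + 9) + 169) = √(-1 + 169) = √168 = 2*√42 ≈ 12.961)
(t + c) + ((91 - 89) - 44) = (-5839/1290 + 2*√42) + ((91 - 89) - 44) = (-5839/1290 + 2*√42) + (2 - 44) = (-5839/1290 + 2*√42) - 42 = -60019/1290 + 2*√42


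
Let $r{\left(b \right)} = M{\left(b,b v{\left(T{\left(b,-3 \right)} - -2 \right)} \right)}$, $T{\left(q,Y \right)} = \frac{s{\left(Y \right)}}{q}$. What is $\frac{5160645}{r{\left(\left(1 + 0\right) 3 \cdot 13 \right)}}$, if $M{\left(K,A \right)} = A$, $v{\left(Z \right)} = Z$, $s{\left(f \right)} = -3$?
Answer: $\frac{344043}{5} \approx 68809.0$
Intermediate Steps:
$T{\left(q,Y \right)} = - \frac{3}{q}$
$r{\left(b \right)} = b \left(2 - \frac{3}{b}\right)$ ($r{\left(b \right)} = b \left(- \frac{3}{b} - -2\right) = b \left(- \frac{3}{b} + 2\right) = b \left(2 - \frac{3}{b}\right)$)
$\frac{5160645}{r{\left(\left(1 + 0\right) 3 \cdot 13 \right)}} = \frac{5160645}{-3 + 2 \left(1 + 0\right) 3 \cdot 13} = \frac{5160645}{-3 + 2 \cdot 1 \cdot 3 \cdot 13} = \frac{5160645}{-3 + 2 \cdot 3 \cdot 13} = \frac{5160645}{-3 + 2 \cdot 39} = \frac{5160645}{-3 + 78} = \frac{5160645}{75} = 5160645 \cdot \frac{1}{75} = \frac{344043}{5}$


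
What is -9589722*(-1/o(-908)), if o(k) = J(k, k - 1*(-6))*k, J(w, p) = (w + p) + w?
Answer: 1598287/411324 ≈ 3.8857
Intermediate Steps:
J(w, p) = p + 2*w (J(w, p) = (p + w) + w = p + 2*w)
o(k) = k*(6 + 3*k) (o(k) = ((k - 1*(-6)) + 2*k)*k = ((k + 6) + 2*k)*k = ((6 + k) + 2*k)*k = (6 + 3*k)*k = k*(6 + 3*k))
-9589722*(-1/o(-908)) = -9589722*1/(2724*(2 - 908)) = -9589722/((-3*(-908)*(-906))) = -9589722/((-1*2467944)) = -9589722/(-2467944) = -9589722*(-1/2467944) = 1598287/411324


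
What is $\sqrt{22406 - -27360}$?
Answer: $\sqrt{49766} \approx 223.08$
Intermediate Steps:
$\sqrt{22406 - -27360} = \sqrt{22406 + 27360} = \sqrt{49766}$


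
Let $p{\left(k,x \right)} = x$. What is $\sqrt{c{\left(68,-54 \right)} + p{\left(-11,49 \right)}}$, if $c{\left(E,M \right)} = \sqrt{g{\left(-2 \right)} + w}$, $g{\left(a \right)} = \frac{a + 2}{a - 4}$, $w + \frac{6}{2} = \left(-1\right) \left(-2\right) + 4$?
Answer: $\sqrt{49 + \sqrt{3}} \approx 7.1226$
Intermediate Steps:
$w = 3$ ($w = -3 + \left(\left(-1\right) \left(-2\right) + 4\right) = -3 + \left(2 + 4\right) = -3 + 6 = 3$)
$g{\left(a \right)} = \frac{2 + a}{-4 + a}$
$c{\left(E,M \right)} = \sqrt{3}$ ($c{\left(E,M \right)} = \sqrt{\frac{2 - 2}{-4 - 2} + 3} = \sqrt{\frac{1}{-6} \cdot 0 + 3} = \sqrt{\left(- \frac{1}{6}\right) 0 + 3} = \sqrt{0 + 3} = \sqrt{3}$)
$\sqrt{c{\left(68,-54 \right)} + p{\left(-11,49 \right)}} = \sqrt{\sqrt{3} + 49} = \sqrt{49 + \sqrt{3}}$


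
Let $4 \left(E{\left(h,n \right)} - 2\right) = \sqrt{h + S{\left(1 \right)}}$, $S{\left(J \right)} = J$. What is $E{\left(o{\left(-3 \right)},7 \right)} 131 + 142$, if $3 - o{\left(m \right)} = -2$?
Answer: $404 + \frac{131 \sqrt{6}}{4} \approx 484.22$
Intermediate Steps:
$o{\left(m \right)} = 5$ ($o{\left(m \right)} = 3 - -2 = 3 + 2 = 5$)
$E{\left(h,n \right)} = 2 + \frac{\sqrt{1 + h}}{4}$ ($E{\left(h,n \right)} = 2 + \frac{\sqrt{h + 1}}{4} = 2 + \frac{\sqrt{1 + h}}{4}$)
$E{\left(o{\left(-3 \right)},7 \right)} 131 + 142 = \left(2 + \frac{\sqrt{1 + 5}}{4}\right) 131 + 142 = \left(2 + \frac{\sqrt{6}}{4}\right) 131 + 142 = \left(262 + \frac{131 \sqrt{6}}{4}\right) + 142 = 404 + \frac{131 \sqrt{6}}{4}$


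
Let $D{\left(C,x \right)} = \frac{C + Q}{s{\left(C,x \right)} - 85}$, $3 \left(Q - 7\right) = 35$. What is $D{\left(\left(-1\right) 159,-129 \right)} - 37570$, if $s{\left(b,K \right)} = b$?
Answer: $- \frac{27500819}{732} \approx -37569.0$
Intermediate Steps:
$Q = \frac{56}{3}$ ($Q = 7 + \frac{1}{3} \cdot 35 = 7 + \frac{35}{3} = \frac{56}{3} \approx 18.667$)
$D{\left(C,x \right)} = \frac{\frac{56}{3} + C}{-85 + C}$ ($D{\left(C,x \right)} = \frac{C + \frac{56}{3}}{C - 85} = \frac{\frac{56}{3} + C}{-85 + C}$)
$D{\left(\left(-1\right) 159,-129 \right)} - 37570 = \frac{\frac{56}{3} - 159}{-85 - 159} - 37570 = \frac{1}{-244} \left(- \frac{421}{3}\right) - 37570 = \left(- \frac{1}{244}\right) \left(- \frac{421}{3}\right) - 37570 = \frac{421}{732} - 37570 = - \frac{27500819}{732}$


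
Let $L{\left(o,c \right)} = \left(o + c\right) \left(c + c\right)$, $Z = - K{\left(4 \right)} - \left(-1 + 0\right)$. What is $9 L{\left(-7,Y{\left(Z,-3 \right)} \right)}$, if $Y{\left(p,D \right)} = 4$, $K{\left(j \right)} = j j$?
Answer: $-216$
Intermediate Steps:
$K{\left(j \right)} = j^{2}$
$Z = -15$ ($Z = - 4^{2} - \left(-1 + 0\right) = \left(-1\right) 16 - -1 = -16 + 1 = -15$)
$L{\left(o,c \right)} = 2 c \left(c + o\right)$ ($L{\left(o,c \right)} = \left(c + o\right) 2 c = 2 c \left(c + o\right)$)
$9 L{\left(-7,Y{\left(Z,-3 \right)} \right)} = 9 \cdot 2 \cdot 4 \left(4 - 7\right) = 9 \cdot 2 \cdot 4 \left(-3\right) = 9 \left(-24\right) = -216$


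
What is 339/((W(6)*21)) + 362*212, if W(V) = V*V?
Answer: 19339601/252 ≈ 76745.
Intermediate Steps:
W(V) = V²
339/((W(6)*21)) + 362*212 = 339/((6²*21)) + 362*212 = 339/((36*21)) + 76744 = 339/756 + 76744 = 339*(1/756) + 76744 = 113/252 + 76744 = 19339601/252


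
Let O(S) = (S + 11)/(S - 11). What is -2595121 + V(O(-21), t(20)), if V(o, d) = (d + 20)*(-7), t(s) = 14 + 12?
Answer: -2595443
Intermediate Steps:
t(s) = 26
O(S) = (11 + S)/(-11 + S)
V(o, d) = -140 - 7*d (V(o, d) = (20 + d)*(-7) = -140 - 7*d)
-2595121 + V(O(-21), t(20)) = -2595121 + (-140 - 7*26) = -2595121 + (-140 - 182) = -2595121 - 322 = -2595443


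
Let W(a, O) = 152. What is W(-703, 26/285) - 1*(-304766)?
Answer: 304918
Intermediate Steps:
W(-703, 26/285) - 1*(-304766) = 152 - 1*(-304766) = 152 + 304766 = 304918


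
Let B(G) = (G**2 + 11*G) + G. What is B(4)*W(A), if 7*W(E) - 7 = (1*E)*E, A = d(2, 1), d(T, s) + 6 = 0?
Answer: 2752/7 ≈ 393.14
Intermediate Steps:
d(T, s) = -6 (d(T, s) = -6 + 0 = -6)
A = -6
B(G) = G**2 + 12*G
W(E) = 1 + E**2/7 (W(E) = 1 + ((1*E)*E)/7 = 1 + (E*E)/7 = 1 + E**2/7)
B(4)*W(A) = (4*(12 + 4))*(1 + (1/7)*(-6)**2) = (4*16)*(1 + (1/7)*36) = 64*(1 + 36/7) = 64*(43/7) = 2752/7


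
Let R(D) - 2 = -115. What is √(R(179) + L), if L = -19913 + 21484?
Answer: 27*√2 ≈ 38.184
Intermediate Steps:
R(D) = -113 (R(D) = 2 - 115 = -113)
L = 1571
√(R(179) + L) = √(-113 + 1571) = √1458 = 27*√2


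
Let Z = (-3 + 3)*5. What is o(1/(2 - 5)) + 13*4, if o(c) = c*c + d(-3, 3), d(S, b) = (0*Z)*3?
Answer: 469/9 ≈ 52.111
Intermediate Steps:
Z = 0 (Z = 0*5 = 0)
d(S, b) = 0 (d(S, b) = (0*0)*3 = 0*3 = 0)
o(c) = c² (o(c) = c*c + 0 = c² + 0 = c²)
o(1/(2 - 5)) + 13*4 = (1/(2 - 5))² + 13*4 = (1/(-3))² + 52 = (-⅓)² + 52 = ⅑ + 52 = 469/9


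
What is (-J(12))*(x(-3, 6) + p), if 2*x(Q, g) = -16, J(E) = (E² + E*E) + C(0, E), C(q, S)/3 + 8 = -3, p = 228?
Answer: -56100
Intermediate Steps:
C(q, S) = -33 (C(q, S) = -24 + 3*(-3) = -24 - 9 = -33)
J(E) = -33 + 2*E² (J(E) = (E² + E*E) - 33 = (E² + E²) - 33 = 2*E² - 33 = -33 + 2*E²)
x(Q, g) = -8 (x(Q, g) = (½)*(-16) = -8)
(-J(12))*(x(-3, 6) + p) = (-(-33 + 2*12²))*(-8 + 228) = -(-33 + 2*144)*220 = -(-33 + 288)*220 = -1*255*220 = -255*220 = -56100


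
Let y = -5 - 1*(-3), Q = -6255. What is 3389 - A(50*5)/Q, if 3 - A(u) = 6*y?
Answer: 1413214/417 ≈ 3389.0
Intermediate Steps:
y = -2 (y = -5 + 3 = -2)
A(u) = 15 (A(u) = 3 - 6*(-2) = 3 - 1*(-12) = 3 + 12 = 15)
3389 - A(50*5)/Q = 3389 - 15/(-6255) = 3389 - 15*(-1)/6255 = 3389 - 1*(-1/417) = 3389 + 1/417 = 1413214/417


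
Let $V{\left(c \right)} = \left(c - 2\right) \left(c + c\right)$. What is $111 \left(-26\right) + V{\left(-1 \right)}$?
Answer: $-2880$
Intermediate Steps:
$V{\left(c \right)} = 2 c \left(-2 + c\right)$ ($V{\left(c \right)} = \left(-2 + c\right) 2 c = 2 c \left(-2 + c\right)$)
$111 \left(-26\right) + V{\left(-1 \right)} = 111 \left(-26\right) + 2 \left(-1\right) \left(-2 - 1\right) = -2886 + 2 \left(-1\right) \left(-3\right) = -2886 + 6 = -2880$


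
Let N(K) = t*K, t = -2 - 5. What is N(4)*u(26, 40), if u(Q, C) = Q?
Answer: -728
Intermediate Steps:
t = -7
N(K) = -7*K
N(4)*u(26, 40) = -7*4*26 = -28*26 = -728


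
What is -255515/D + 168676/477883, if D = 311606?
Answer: -69545821089/148911210098 ≈ -0.46703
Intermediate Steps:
-255515/D + 168676/477883 = -255515/311606 + 168676/477883 = -69545821089/148911210098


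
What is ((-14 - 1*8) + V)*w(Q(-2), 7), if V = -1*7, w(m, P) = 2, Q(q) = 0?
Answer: -58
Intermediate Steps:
V = -7
((-14 - 1*8) + V)*w(Q(-2), 7) = ((-14 - 1*8) - 7)*2 = ((-14 - 8) - 7)*2 = (-22 - 7)*2 = -29*2 = -58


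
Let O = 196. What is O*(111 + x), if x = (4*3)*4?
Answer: 31164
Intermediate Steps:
x = 48 (x = 12*4 = 48)
O*(111 + x) = 196*(111 + 48) = 196*159 = 31164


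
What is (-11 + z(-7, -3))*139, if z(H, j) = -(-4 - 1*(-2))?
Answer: -1251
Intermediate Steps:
z(H, j) = 2 (z(H, j) = -(-4 + 2) = -1*(-2) = 2)
(-11 + z(-7, -3))*139 = (-11 + 2)*139 = -9*139 = -1251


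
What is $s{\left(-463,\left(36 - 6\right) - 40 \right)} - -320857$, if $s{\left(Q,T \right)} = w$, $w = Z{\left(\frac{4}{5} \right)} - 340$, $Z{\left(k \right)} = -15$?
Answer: $320502$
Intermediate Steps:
$w = -355$ ($w = -15 - 340 = -355$)
$s{\left(Q,T \right)} = -355$
$s{\left(-463,\left(36 - 6\right) - 40 \right)} - -320857 = -355 - -320857 = -355 + 320857 = 320502$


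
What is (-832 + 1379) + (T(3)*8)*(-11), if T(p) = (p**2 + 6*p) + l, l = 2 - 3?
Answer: -1741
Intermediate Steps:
l = -1
T(p) = -1 + p**2 + 6*p (T(p) = (p**2 + 6*p) - 1 = -1 + p**2 + 6*p)
(-832 + 1379) + (T(3)*8)*(-11) = (-832 + 1379) + ((-1 + 3**2 + 6*3)*8)*(-11) = 547 + ((-1 + 9 + 18)*8)*(-11) = 547 + (26*8)*(-11) = 547 + 208*(-11) = 547 - 2288 = -1741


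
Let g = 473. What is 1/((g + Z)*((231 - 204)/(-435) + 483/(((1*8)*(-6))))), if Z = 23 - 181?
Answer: -464/1479807 ≈ -0.00031355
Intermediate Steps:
Z = -158
1/((g + Z)*((231 - 204)/(-435) + 483/(((1*8)*(-6))))) = 1/((473 - 158)*((231 - 204)/(-435) + 483/(((1*8)*(-6))))) = 1/(315*(27*(-1/435) + 483/((8*(-6))))) = 1/(315*(-9/145 + 483/(-48))) = 1/(315*(-9/145 + 483*(-1/48))) = 1/(315*(-9/145 - 161/16)) = 1/(315*(-23489/2320)) = (1/315)*(-2320/23489) = -464/1479807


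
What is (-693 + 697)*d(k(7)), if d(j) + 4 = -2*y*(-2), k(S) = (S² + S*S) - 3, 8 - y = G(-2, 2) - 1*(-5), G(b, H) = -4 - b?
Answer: 64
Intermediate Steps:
y = 5 (y = 8 - ((-4 - 1*(-2)) - 1*(-5)) = 8 - ((-4 + 2) + 5) = 8 - (-2 + 5) = 8 - 1*3 = 8 - 3 = 5)
k(S) = -3 + 2*S² (k(S) = (S² + S²) - 3 = 2*S² - 3 = -3 + 2*S²)
d(j) = 16 (d(j) = -4 - 2*5*(-2) = -4 - 10*(-2) = -4 + 20 = 16)
(-693 + 697)*d(k(7)) = (-693 + 697)*16 = 4*16 = 64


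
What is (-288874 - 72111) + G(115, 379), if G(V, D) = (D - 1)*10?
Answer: -357205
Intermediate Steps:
G(V, D) = -10 + 10*D (G(V, D) = (-1 + D)*10 = -10 + 10*D)
(-288874 - 72111) + G(115, 379) = (-288874 - 72111) + (-10 + 10*379) = -360985 + (-10 + 3790) = -360985 + 3780 = -357205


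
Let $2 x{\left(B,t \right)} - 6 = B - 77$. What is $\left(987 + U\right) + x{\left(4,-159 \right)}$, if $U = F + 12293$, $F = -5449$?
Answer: $\frac{15595}{2} \approx 7797.5$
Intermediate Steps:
$x{\left(B,t \right)} = - \frac{71}{2} + \frac{B}{2}$ ($x{\left(B,t \right)} = 3 + \frac{B - 77}{2} = 3 + \frac{-77 + B}{2} = 3 + \left(- \frac{77}{2} + \frac{B}{2}\right) = - \frac{71}{2} + \frac{B}{2}$)
$U = 6844$ ($U = -5449 + 12293 = 6844$)
$\left(987 + U\right) + x{\left(4,-159 \right)} = \left(987 + 6844\right) + \left(- \frac{71}{2} + \frac{1}{2} \cdot 4\right) = 7831 + \left(- \frac{71}{2} + 2\right) = 7831 - \frac{67}{2} = \frac{15595}{2}$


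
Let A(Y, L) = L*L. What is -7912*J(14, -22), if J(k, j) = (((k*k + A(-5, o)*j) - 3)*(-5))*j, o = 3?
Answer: 4351600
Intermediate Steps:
A(Y, L) = L**2
J(k, j) = j*(15 - 45*j - 5*k**2) (J(k, j) = (((k*k + 3**2*j) - 3)*(-5))*j = (((k**2 + 9*j) - 3)*(-5))*j = ((-3 + k**2 + 9*j)*(-5))*j = (15 - 45*j - 5*k**2)*j = j*(15 - 45*j - 5*k**2))
-7912*J(14, -22) = -39560*(-22)*(3 - 1*14**2 - 9*(-22)) = -39560*(-22)*(3 - 1*196 + 198) = -39560*(-22)*(3 - 196 + 198) = -39560*(-22)*5 = -7912*(-550) = 4351600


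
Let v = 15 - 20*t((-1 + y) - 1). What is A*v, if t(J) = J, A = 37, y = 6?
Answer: -2405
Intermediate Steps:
v = -65 (v = 15 - 20*((-1 + 6) - 1) = 15 - 20*(5 - 1) = 15 - 20*4 = 15 - 80 = -65)
A*v = 37*(-65) = -2405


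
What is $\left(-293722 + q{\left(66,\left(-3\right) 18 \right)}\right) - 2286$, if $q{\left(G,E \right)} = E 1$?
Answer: $-296062$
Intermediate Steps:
$q{\left(G,E \right)} = E$
$\left(-293722 + q{\left(66,\left(-3\right) 18 \right)}\right) - 2286 = \left(-293722 - 54\right) - 2286 = -293776 - 2286 = -296062$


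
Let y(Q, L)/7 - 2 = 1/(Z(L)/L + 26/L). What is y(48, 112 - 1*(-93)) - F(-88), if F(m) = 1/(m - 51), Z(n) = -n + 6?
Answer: 137366/24047 ≈ 5.7124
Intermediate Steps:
Z(n) = 6 - n
y(Q, L) = 14 + 7/(26/L + (6 - L)/L) (y(Q, L) = 14 + 7/((6 - L)/L + 26/L) = 14 + 7/(26/L + (6 - L)/L))
F(m) = 1/(-51 + m)
y(48, 112 - 1*(-93)) - F(-88) = 7*(-64 + (112 - 1*(-93)))/(-32 + (112 - 1*(-93))) - 1/(-51 - 88) = 7*(-64 + (112 + 93))/(-32 + (112 + 93)) - 1/(-139) = 7*(-64 + 205)/(-32 + 205) - 1*(-1/139) = 7*141/173 + 1/139 = 7*(1/173)*141 + 1/139 = 987/173 + 1/139 = 137366/24047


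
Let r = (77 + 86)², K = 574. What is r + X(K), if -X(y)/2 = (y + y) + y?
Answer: 23125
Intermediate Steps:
X(y) = -6*y (X(y) = -2*((y + y) + y) = -2*(2*y + y) = -6*y)
r = 26569 (r = 163² = 26569)
r + X(K) = 26569 - 6*574 = 26569 - 3444 = 23125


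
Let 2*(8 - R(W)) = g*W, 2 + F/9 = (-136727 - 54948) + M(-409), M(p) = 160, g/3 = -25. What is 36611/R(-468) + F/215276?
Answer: -19058895281/1888185796 ≈ -10.094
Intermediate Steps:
g = -75 (g = 3*(-25) = -75)
F = -1723653 (F = -18 + 9*((-136727 - 54948) + 160) = -18 + 9*(-191675 + 160) = -18 + 9*(-191515) = -18 - 1723635 = -1723653)
R(W) = 8 + 75*W/2 (R(W) = 8 - (-75)*W/2 = 8 + 75*W/2)
36611/R(-468) + F/215276 = 36611/(8 + (75/2)*(-468)) - 1723653/215276 = 36611/(8 - 17550) - 1723653*1/215276 = 36611/(-17542) - 1723653/215276 = 36611*(-1/17542) - 1723653/215276 = -36611/17542 - 1723653/215276 = -19058895281/1888185796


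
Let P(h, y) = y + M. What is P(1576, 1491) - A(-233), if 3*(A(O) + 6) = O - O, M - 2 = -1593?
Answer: -94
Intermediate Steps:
M = -1591 (M = 2 - 1593 = -1591)
P(h, y) = -1591 + y (P(h, y) = y - 1591 = -1591 + y)
A(O) = -6 (A(O) = -6 + (O - O)/3 = -6 + (⅓)*0 = -6 + 0 = -6)
P(1576, 1491) - A(-233) = (-1591 + 1491) - 1*(-6) = -100 + 6 = -94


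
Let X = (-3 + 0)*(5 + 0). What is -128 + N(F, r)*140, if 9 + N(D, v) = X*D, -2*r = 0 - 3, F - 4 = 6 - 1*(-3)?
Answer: -28688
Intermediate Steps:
F = 13 (F = 4 + (6 - 1*(-3)) = 4 + (6 + 3) = 4 + 9 = 13)
X = -15 (X = -3*5 = -15)
r = 3/2 (r = -(0 - 3)/2 = -1/2*(-3) = 3/2 ≈ 1.5000)
N(D, v) = -9 - 15*D
-128 + N(F, r)*140 = -128 + (-9 - 15*13)*140 = -128 + (-9 - 195)*140 = -128 - 204*140 = -128 - 28560 = -28688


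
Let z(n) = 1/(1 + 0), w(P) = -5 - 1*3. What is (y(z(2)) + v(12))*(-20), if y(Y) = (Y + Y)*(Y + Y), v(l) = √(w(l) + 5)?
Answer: -80 - 20*I*√3 ≈ -80.0 - 34.641*I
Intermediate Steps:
w(P) = -8 (w(P) = -5 - 3 = -8)
z(n) = 1 (z(n) = 1/1 = 1)
v(l) = I*√3 (v(l) = √(-8 + 5) = √(-3) = I*√3)
y(Y) = 4*Y² (y(Y) = (2*Y)*(2*Y) = 4*Y²)
(y(z(2)) + v(12))*(-20) = (4*1² + I*√3)*(-20) = (4*1 + I*√3)*(-20) = (4 + I*√3)*(-20) = -80 - 20*I*√3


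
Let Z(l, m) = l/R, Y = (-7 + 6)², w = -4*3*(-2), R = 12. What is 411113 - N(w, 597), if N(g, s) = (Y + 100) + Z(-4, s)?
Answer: 1233037/3 ≈ 4.1101e+5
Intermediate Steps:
w = 24 (w = -12*(-2) = 24)
Y = 1 (Y = (-1)² = 1)
Z(l, m) = l/12
N(g, s) = 302/3 (N(g, s) = (1 + 100) + (1/12)*(-4) = 101 - ⅓ = 302/3)
411113 - N(w, 597) = 411113 - 1*302/3 = 411113 - 302/3 = 1233037/3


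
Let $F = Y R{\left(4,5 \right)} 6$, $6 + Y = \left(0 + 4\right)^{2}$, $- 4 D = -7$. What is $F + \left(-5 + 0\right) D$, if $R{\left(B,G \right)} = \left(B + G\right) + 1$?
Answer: $\frac{2365}{4} \approx 591.25$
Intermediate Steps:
$D = \frac{7}{4}$ ($D = \left(- \frac{1}{4}\right) \left(-7\right) = \frac{7}{4} \approx 1.75$)
$Y = 10$ ($Y = -6 + \left(0 + 4\right)^{2} = -6 + 4^{2} = -6 + 16 = 10$)
$R{\left(B,G \right)} = 1 + B + G$
$F = 600$ ($F = 10 \left(1 + 4 + 5\right) 6 = 10 \cdot 10 \cdot 6 = 100 \cdot 6 = 600$)
$F + \left(-5 + 0\right) D = 600 + \left(-5 + 0\right) \frac{7}{4} = 600 - \frac{35}{4} = \frac{2365}{4}$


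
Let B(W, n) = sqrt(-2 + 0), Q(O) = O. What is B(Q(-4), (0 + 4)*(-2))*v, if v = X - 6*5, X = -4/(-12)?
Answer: -89*I*sqrt(2)/3 ≈ -41.955*I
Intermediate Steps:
B(W, n) = I*sqrt(2) (B(W, n) = sqrt(-2) = I*sqrt(2))
X = 1/3 (X = -4*(-1/12) = 1/3 ≈ 0.33333)
v = -89/3 (v = 1/3 - 6*5 = 1/3 - 30 = -89/3 ≈ -29.667)
B(Q(-4), (0 + 4)*(-2))*v = (I*sqrt(2))*(-89/3) = -89*I*sqrt(2)/3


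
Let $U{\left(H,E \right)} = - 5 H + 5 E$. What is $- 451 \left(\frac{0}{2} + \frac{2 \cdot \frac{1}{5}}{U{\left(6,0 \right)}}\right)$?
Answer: $\frac{451}{75} \approx 6.0133$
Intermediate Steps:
$- 451 \left(\frac{0}{2} + \frac{2 \cdot \frac{1}{5}}{U{\left(6,0 \right)}}\right) = - 451 \left(\frac{0}{2} + \frac{2 \cdot \frac{1}{5}}{\left(-5\right) 6 + 5 \cdot 0}\right) = - 451 \left(0 \cdot \frac{1}{2} + \frac{2 \cdot \frac{1}{5}}{-30 + 0}\right) = - 451 \left(0 + \frac{2}{5 \left(-30\right)}\right) = - 451 \left(0 + \frac{2}{5} \left(- \frac{1}{30}\right)\right) = - 451 \left(0 - \frac{1}{75}\right) = \left(-451\right) \left(- \frac{1}{75}\right) = \frac{451}{75}$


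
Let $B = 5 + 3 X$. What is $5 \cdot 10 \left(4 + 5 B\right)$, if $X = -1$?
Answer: $700$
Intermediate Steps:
$B = 2$ ($B = 5 + 3 \left(-1\right) = 5 - 3 = 2$)
$5 \cdot 10 \left(4 + 5 B\right) = 5 \cdot 10 \left(4 + 5 \cdot 2\right) = 50 \left(4 + 10\right) = 50 \cdot 14 = 700$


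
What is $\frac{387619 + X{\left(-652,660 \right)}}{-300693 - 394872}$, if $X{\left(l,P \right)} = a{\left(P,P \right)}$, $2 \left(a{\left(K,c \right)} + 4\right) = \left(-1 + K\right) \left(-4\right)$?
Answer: $- \frac{386297}{695565} \approx -0.55537$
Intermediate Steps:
$a{\left(K,c \right)} = -2 - 2 K$ ($a{\left(K,c \right)} = -4 + \frac{\left(-1 + K\right) \left(-4\right)}{2} = -4 + \frac{4 - 4 K}{2} = -4 - \left(-2 + 2 K\right) = -2 - 2 K$)
$X{\left(l,P \right)} = -2 - 2 P$
$\frac{387619 + X{\left(-652,660 \right)}}{-300693 - 394872} = \frac{387619 - 1322}{-300693 - 394872} = \frac{387619 - 1322}{-695565} = \left(387619 - 1322\right) \left(- \frac{1}{695565}\right) = 386297 \left(- \frac{1}{695565}\right) = - \frac{386297}{695565}$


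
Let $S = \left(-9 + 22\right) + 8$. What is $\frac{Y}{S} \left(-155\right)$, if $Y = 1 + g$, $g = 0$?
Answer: $- \frac{155}{21} \approx -7.381$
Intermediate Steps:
$S = 21$ ($S = 13 + 8 = 21$)
$Y = 1$ ($Y = 1 + 0 = 1$)
$\frac{Y}{S} \left(-155\right) = 1 \cdot \frac{1}{21} \left(-155\right) = \frac{1}{21} \left(-155\right) = - \frac{155}{21}$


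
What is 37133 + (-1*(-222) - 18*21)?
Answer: 36977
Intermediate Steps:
37133 + (-1*(-222) - 18*21) = 37133 + (222 - 378) = 37133 - 156 = 36977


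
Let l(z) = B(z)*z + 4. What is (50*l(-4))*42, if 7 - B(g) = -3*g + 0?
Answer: 50400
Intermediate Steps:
B(g) = 7 + 3*g (B(g) = 7 - (-3*g + 0) = 7 - (-3)*g = 7 + 3*g)
l(z) = 4 + z*(7 + 3*z) (l(z) = (7 + 3*z)*z + 4 = z*(7 + 3*z) + 4 = 4 + z*(7 + 3*z))
(50*l(-4))*42 = (50*(4 - 4*(7 + 3*(-4))))*42 = (50*(4 - 4*(7 - 12)))*42 = (50*(4 - 4*(-5)))*42 = (50*(4 + 20))*42 = (50*24)*42 = 1200*42 = 50400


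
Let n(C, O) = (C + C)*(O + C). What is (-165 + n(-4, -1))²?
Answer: 15625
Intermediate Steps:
n(C, O) = 2*C*(C + O) (n(C, O) = (2*C)*(C + O) = 2*C*(C + O))
(-165 + n(-4, -1))² = (-165 + 2*(-4)*(-4 - 1))² = (-165 + 2*(-4)*(-5))² = (-165 + 40)² = (-125)² = 15625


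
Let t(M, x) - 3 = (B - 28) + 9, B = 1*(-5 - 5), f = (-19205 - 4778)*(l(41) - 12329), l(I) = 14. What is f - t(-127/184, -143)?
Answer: 295350671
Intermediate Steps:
f = 295350645 (f = (-19205 - 4778)*(14 - 12329) = -23983*(-12315) = 295350645)
B = -10 (B = 1*(-10) = -10)
t(M, x) = -26 (t(M, x) = 3 + ((-10 - 28) + 9) = 3 + (-38 + 9) = 3 - 29 = -26)
f - t(-127/184, -143) = 295350645 - 1*(-26) = 295350645 + 26 = 295350671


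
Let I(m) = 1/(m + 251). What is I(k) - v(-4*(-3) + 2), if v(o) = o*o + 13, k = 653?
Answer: -188935/904 ≈ -209.00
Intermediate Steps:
I(m) = 1/(251 + m)
v(o) = 13 + o² (v(o) = o² + 13 = 13 + o²)
I(k) - v(-4*(-3) + 2) = 1/(251 + 653) - (13 + (-4*(-3) + 2)²) = 1/904 - (13 + (12 + 2)²) = 1/904 - (13 + 14²) = 1/904 - (13 + 196) = 1/904 - 1*209 = 1/904 - 209 = -188935/904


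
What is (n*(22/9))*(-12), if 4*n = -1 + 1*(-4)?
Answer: 110/3 ≈ 36.667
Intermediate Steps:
n = -5/4 (n = (-1 + 1*(-4))/4 = (-1 - 4)/4 = (1/4)*(-5) = -5/4 ≈ -1.2500)
(n*(22/9))*(-12) = -55/(2*9)*(-12) = -5/4*22/9*(-12) = -55/18*(-12) = 110/3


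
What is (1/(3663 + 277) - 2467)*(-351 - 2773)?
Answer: 7591303599/985 ≈ 7.7069e+6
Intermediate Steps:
(1/(3663 + 277) - 2467)*(-351 - 2773) = (1/3940 - 2467)*(-3124) = -9719979/3940*(-3124) = 7591303599/985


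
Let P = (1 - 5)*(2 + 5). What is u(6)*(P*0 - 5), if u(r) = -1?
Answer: 5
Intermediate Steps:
P = -28 (P = -4*7 = -28)
u(6)*(P*0 - 5) = -(-28*0 - 5) = -(0 - 5) = -1*(-5) = 5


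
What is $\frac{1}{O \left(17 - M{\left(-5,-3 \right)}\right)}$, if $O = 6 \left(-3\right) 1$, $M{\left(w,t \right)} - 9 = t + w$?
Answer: $- \frac{1}{288} \approx -0.0034722$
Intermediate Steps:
$M{\left(w,t \right)} = 9 + t + w$ ($M{\left(w,t \right)} = 9 + \left(t + w\right) = 9 + t + w$)
$O = -18$ ($O = \left(-18\right) 1 = -18$)
$\frac{1}{O \left(17 - M{\left(-5,-3 \right)}\right)} = \frac{1}{\left(-18\right) \left(17 - \left(9 - 3 - 5\right)\right)} = \frac{1}{\left(-18\right) \left(17 - 1\right)} = \frac{1}{\left(-18\right) 16} = \frac{1}{-288} = - \frac{1}{288}$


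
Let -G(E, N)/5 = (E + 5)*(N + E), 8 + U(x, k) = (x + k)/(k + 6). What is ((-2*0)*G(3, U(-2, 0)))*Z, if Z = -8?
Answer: 0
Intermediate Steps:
U(x, k) = -8 + (k + x)/(6 + k) (U(x, k) = -8 + (x + k)/(k + 6) = -8 + (k + x)/(6 + k))
G(E, N) = -5*(5 + E)*(E + N) (G(E, N) = -5*(E + 5)*(N + E) = -5*(5 + E)*(E + N))
((-2*0)*G(3, U(-2, 0)))*Z = ((-2*0)*(-25*3 - 25*(-48 - 2 - 7*0)/(6 + 0) - 5*3² - 5*3*(-48 - 2 - 7*0)/(6 + 0)))*(-8) = (0*(-75 - 25*(-48 - 2 + 0)/6 - 5*9 - 5*3*(-48 - 2 + 0)/6))*(-8) = (0*(-75 - 25*(-50)/6 - 45 - 5*3*(⅙)*(-50)))*(-8) = (0*(-75 - 25*(-25/3) - 45 - 5*3*(-25/3)))*(-8) = (0*(-75 + 625/3 - 45 + 125))*(-8) = (0*(640/3))*(-8) = 0*(-8) = 0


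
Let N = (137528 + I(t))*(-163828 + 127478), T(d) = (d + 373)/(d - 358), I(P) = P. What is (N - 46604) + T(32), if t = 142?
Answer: -1631418460309/326 ≈ -5.0044e+9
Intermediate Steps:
T(d) = (373 + d)/(-358 + d)
N = -5004304500 (N = (137528 + 142)*(-163828 + 127478) = 137670*(-36350) = -5004304500)
(N - 46604) + T(32) = (-5004304500 - 46604) + (373 + 32)/(-358 + 32) = -5004351104 + 405/(-326) = -5004351104 - 1/326*405 = -5004351104 - 405/326 = -1631418460309/326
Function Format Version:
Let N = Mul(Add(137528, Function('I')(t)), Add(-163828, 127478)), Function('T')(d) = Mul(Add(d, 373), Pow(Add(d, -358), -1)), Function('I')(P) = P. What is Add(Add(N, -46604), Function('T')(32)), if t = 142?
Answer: Rational(-1631418460309, 326) ≈ -5.0044e+9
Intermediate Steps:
Function('T')(d) = Mul(Pow(Add(-358, d), -1), Add(373, d)) (Function('T')(d) = Mul(Add(373, d), Pow(Add(-358, d), -1)) = Mul(Pow(Add(-358, d), -1), Add(373, d)))
N = -5004304500 (N = Mul(Add(137528, 142), Add(-163828, 127478)) = Mul(137670, -36350) = -5004304500)
Add(Add(N, -46604), Function('T')(32)) = Add(Add(-5004304500, -46604), Mul(Pow(Add(-358, 32), -1), Add(373, 32))) = Add(-5004351104, Mul(Pow(-326, -1), 405)) = Add(-5004351104, Mul(Rational(-1, 326), 405)) = Add(-5004351104, Rational(-405, 326)) = Rational(-1631418460309, 326)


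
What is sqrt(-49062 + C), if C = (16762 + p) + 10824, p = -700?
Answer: 12*I*sqrt(154) ≈ 148.92*I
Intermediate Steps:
C = 26886 (C = (16762 - 700) + 10824 = 16062 + 10824 = 26886)
sqrt(-49062 + C) = sqrt(-49062 + 26886) = sqrt(-22176) = 12*I*sqrt(154)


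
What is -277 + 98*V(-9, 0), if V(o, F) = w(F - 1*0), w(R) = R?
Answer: -277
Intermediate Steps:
V(o, F) = F (V(o, F) = F - 1*0 = F + 0 = F)
-277 + 98*V(-9, 0) = -277 + 98*0 = -277 + 0 = -277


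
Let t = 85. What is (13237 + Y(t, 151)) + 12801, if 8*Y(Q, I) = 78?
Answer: 104191/4 ≈ 26048.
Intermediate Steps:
Y(Q, I) = 39/4 (Y(Q, I) = (⅛)*78 = 39/4)
(13237 + Y(t, 151)) + 12801 = (13237 + 39/4) + 12801 = 52987/4 + 12801 = 104191/4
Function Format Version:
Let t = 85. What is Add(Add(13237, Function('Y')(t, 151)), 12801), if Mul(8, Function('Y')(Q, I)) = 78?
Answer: Rational(104191, 4) ≈ 26048.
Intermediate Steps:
Function('Y')(Q, I) = Rational(39, 4) (Function('Y')(Q, I) = Mul(Rational(1, 8), 78) = Rational(39, 4))
Add(Add(13237, Function('Y')(t, 151)), 12801) = Add(Add(13237, Rational(39, 4)), 12801) = Add(Rational(52987, 4), 12801) = Rational(104191, 4)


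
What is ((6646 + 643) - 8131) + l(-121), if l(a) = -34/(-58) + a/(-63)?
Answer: -1533754/1827 ≈ -839.49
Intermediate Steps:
l(a) = 17/29 - a/63 (l(a) = -34*(-1/58) + a*(-1/63) = 17/29 - a/63)
((6646 + 643) - 8131) + l(-121) = ((6646 + 643) - 8131) + (17/29 - 1/63*(-121)) = (7289 - 8131) + (17/29 + 121/63) = -842 + 4580/1827 = -1533754/1827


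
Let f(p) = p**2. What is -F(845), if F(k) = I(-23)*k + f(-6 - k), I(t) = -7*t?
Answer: -860246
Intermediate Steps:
F(k) = (-6 - k)**2 + 161*k (F(k) = (-7*(-23))*k + (-6 - k)**2 = 161*k + (-6 - k)**2 = (-6 - k)**2 + 161*k)
-F(845) = -((6 + 845)**2 + 161*845) = -(851**2 + 136045) = -(724201 + 136045) = -1*860246 = -860246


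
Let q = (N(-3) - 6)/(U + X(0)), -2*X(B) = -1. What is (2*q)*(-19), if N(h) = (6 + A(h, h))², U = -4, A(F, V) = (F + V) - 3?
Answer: 228/7 ≈ 32.571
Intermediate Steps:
A(F, V) = -3 + F + V
X(B) = ½ (X(B) = -½*(-1) = ½)
N(h) = (3 + 2*h)² (N(h) = (6 + (-3 + h + h))² = (6 + (-3 + 2*h))² = (3 + 2*h)²)
q = -6/7 (q = ((3 + 2*(-3))² - 6)/(-4 + ½) = ((3 - 6)² - 6)/(-7/2) = ((-3)² - 6)*(-2/7) = (9 - 6)*(-2/7) = 3*(-2/7) = -6/7 ≈ -0.85714)
(2*q)*(-19) = (2*(-6/7))*(-19) = -12/7*(-19) = 228/7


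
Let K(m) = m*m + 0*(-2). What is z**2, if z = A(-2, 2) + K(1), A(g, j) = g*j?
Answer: 9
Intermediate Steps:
K(m) = m**2 (K(m) = m**2 + 0 = m**2)
z = -3 (z = -2*2 + 1**2 = -4 + 1 = -3)
z**2 = (-3)**2 = 9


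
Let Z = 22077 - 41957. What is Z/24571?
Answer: -19880/24571 ≈ -0.80908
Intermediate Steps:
Z = -19880
Z/24571 = -19880/24571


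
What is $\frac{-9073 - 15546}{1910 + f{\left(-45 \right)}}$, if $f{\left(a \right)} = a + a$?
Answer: $- \frac{3517}{260} \approx -13.527$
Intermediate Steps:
$f{\left(a \right)} = 2 a$
$\frac{-9073 - 15546}{1910 + f{\left(-45 \right)}} = \frac{-9073 - 15546}{1910 + 2 \left(-45\right)} = - \frac{24619}{1910 - 90} = - \frac{24619}{1820} = \left(-24619\right) \frac{1}{1820} = - \frac{3517}{260}$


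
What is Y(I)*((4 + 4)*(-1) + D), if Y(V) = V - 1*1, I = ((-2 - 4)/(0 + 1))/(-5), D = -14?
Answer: -22/5 ≈ -4.4000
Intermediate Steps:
I = 6/5 (I = -6/1*(-⅕) = -6*1*(-⅕) = -6*(-⅕) = 6/5 ≈ 1.2000)
Y(V) = -1 + V (Y(V) = V - 1 = -1 + V)
Y(I)*((4 + 4)*(-1) + D) = (-1 + 6/5)*((4 + 4)*(-1) - 14) = (8*(-1) - 14)/5 = (-8 - 14)/5 = (⅕)*(-22) = -22/5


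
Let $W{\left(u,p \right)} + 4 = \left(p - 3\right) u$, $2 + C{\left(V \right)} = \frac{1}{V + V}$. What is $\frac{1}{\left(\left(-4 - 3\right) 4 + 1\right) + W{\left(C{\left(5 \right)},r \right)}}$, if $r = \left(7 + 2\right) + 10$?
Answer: $- \frac{5}{307} \approx -0.016287$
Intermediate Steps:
$C{\left(V \right)} = -2 + \frac{1}{2 V}$ ($C{\left(V \right)} = -2 + \frac{1}{V + V} = -2 + \frac{1}{2 V}$)
$r = 19$ ($r = 9 + 10 = 19$)
$W{\left(u,p \right)} = -4 + u \left(-3 + p\right)$ ($W{\left(u,p \right)} = -4 + \left(p - 3\right) u = -4 + \left(-3 + p\right) u = -4 + u \left(-3 + p\right)$)
$\frac{1}{\left(\left(-4 - 3\right) 4 + 1\right) + W{\left(C{\left(5 \right)},r \right)}} = \frac{1}{\left(\left(-4 - 3\right) 4 + 1\right) - \left(4 - 16 \left(-2 + \frac{1}{2 \cdot 5}\right)\right)} = \frac{1}{\left(\left(-7\right) 4 + 1\right) - \left(4 - 16 \left(-2 + \frac{1}{2} \cdot \frac{1}{5}\right)\right)} = \frac{1}{\left(-28 + 1\right) - \left(4 - 16 \left(-2 + \frac{1}{10}\right)\right)} = \frac{1}{-27 - \frac{172}{5}} = \frac{1}{- \frac{307}{5}} = - \frac{5}{307}$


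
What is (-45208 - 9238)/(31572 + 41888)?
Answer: -27223/36730 ≈ -0.74117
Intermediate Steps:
(-45208 - 9238)/(31572 + 41888) = -54446/73460 = -54446*1/73460 = -27223/36730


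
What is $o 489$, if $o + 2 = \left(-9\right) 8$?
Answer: $-36186$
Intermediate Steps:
$o = -74$ ($o = -2 - 72 = -74$)
$o 489 = \left(-74\right) 489 = -36186$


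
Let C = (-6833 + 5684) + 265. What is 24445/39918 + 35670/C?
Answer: -175283210/4410939 ≈ -39.738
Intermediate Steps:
C = -884 (C = -1149 + 265 = -884)
24445/39918 + 35670/C = 24445/39918 + 35670/(-884) = 24445*(1/39918) + 35670*(-1/884) = 24445/39918 - 17835/442 = -175283210/4410939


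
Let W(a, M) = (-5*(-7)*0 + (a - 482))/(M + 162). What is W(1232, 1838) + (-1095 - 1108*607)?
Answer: -5389205/8 ≈ -6.7365e+5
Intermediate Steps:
W(a, M) = (-482 + a)/(162 + M) (W(a, M) = (35*0 + (-482 + a))/(162 + M) = (0 + (-482 + a))/(162 + M) = (-482 + a)/(162 + M))
W(1232, 1838) + (-1095 - 1108*607) = (-482 + 1232)/(162 + 1838) + (-1095 - 1108*607) = 750/2000 + (-1095 - 672556) = (1/2000)*750 - 673651 = 3/8 - 673651 = -5389205/8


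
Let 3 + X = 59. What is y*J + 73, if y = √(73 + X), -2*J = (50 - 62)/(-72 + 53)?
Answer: 73 - 6*√129/19 ≈ 69.413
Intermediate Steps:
J = -6/19 (J = -(50 - 62)/(2*(-72 + 53)) = -(-6)/(-19) = -(-6)*(-1)/19 = -½*12/19 = -6/19 ≈ -0.31579)
X = 56 (X = -3 + 59 = 56)
y = √129 (y = √(73 + 56) = √129 ≈ 11.358)
y*J + 73 = √129*(-6/19) + 73 = -6*√129/19 + 73 = 73 - 6*√129/19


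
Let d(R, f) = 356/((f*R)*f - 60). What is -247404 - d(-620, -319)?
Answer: -3902295869791/15772970 ≈ -2.4740e+5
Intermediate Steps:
d(R, f) = 356/(-60 + R*f²) (d(R, f) = 356/((R*f)*f - 60) = 356/(R*f² - 60) = 356/(-60 + R*f²))
-247404 - d(-620, -319) = -247404 - 356/(-60 - 620*(-319)²) = -247404 - 356/(-60 - 620*101761) = -247404 - 356/(-60 - 63091820) = -247404 - 356/(-63091880) = -247404 - 356*(-1)/63091880 = -247404 - 1*(-89/15772970) = -247404 + 89/15772970 = -3902295869791/15772970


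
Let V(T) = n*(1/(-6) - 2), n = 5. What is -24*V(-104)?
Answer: 260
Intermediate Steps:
V(T) = -65/6 (V(T) = 5*(1/(-6) - 2) = 5*(-⅙ - 2) = 5*(-13/6) = -65/6)
-24*V(-104) = -24*(-65/6) = 260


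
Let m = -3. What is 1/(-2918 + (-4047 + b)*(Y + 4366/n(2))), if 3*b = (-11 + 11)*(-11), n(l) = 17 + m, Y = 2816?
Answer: -7/88629491 ≈ -7.8981e-8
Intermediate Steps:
n(l) = 14 (n(l) = 17 - 3 = 14)
b = 0 (b = ((-11 + 11)*(-11))/3 = (0*(-11))/3 = (1/3)*0 = 0)
1/(-2918 + (-4047 + b)*(Y + 4366/n(2))) = 1/(-2918 + (-4047 + 0)*(2816 + 4366/14)) = 1/(-2918 - 4047*(2816 + 4366*(1/14))) = 1/(-2918 - 4047*(2816 + 2183/7)) = 1/(-2918 - 4047*21895/7) = 1/(-2918 - 88609065/7) = 1/(-88629491/7) = -7/88629491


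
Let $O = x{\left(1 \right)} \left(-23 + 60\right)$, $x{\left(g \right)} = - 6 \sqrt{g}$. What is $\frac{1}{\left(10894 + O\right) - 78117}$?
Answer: $- \frac{1}{67445} \approx -1.4827 \cdot 10^{-5}$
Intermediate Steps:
$O = -222$ ($O = - 6 \sqrt{1} \left(-23 + 60\right) = \left(-6\right) 1 \cdot 37 = \left(-6\right) 37 = -222$)
$\frac{1}{\left(10894 + O\right) - 78117} = \frac{1}{\left(10894 - 222\right) - 78117} = \frac{1}{10672 - 78117} = \frac{1}{-67445} = - \frac{1}{67445}$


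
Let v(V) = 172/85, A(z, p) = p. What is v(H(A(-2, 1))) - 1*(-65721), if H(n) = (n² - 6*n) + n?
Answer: 5586457/85 ≈ 65723.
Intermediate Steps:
H(n) = n² - 5*n
v(V) = 172/85 (v(V) = 172*(1/85) = 172/85)
v(H(A(-2, 1))) - 1*(-65721) = 172/85 - 1*(-65721) = 172/85 + 65721 = 5586457/85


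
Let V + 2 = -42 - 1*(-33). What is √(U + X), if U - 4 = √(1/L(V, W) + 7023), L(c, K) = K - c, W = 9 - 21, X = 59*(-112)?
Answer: √(-6604 + √7022) ≈ 80.748*I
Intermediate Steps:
X = -6608
W = -12
V = -11 (V = -2 + (-42 - 1*(-33)) = -2 + (-42 + 33) = -2 - 9 = -11)
U = 4 + √7022 (U = 4 + √(1/(-12 - 1*(-11)) + 7023) = 4 + √(1/(-12 + 11) + 7023) = 4 + √(1/(-1) + 7023) = 4 + √(-1 + 7023) = 4 + √7022 ≈ 87.797)
√(U + X) = √((4 + √7022) - 6608) = √(-6604 + √7022)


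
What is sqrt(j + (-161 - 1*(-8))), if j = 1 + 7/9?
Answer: I*sqrt(1361)/3 ≈ 12.297*I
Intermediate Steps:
j = 16/9 (j = 1 + 7*(1/9) = 1 + 7/9 = 16/9 ≈ 1.7778)
sqrt(j + (-161 - 1*(-8))) = sqrt(16/9 + (-161 - 1*(-8))) = sqrt(16/9 + (-161 + 8)) = sqrt(16/9 - 153) = sqrt(-1361/9) = I*sqrt(1361)/3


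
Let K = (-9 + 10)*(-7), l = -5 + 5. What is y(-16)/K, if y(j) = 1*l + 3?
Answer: -3/7 ≈ -0.42857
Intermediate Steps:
l = 0
y(j) = 3 (y(j) = 1*0 + 3 = 0 + 3 = 3)
K = -7 (K = 1*(-7) = -7)
y(-16)/K = 3/(-7) = 3*(-1/7) = -3/7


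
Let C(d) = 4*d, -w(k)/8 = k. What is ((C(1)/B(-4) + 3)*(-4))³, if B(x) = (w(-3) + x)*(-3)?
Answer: -5451776/3375 ≈ -1615.3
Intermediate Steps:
w(k) = -8*k
B(x) = -72 - 3*x (B(x) = (-8*(-3) + x)*(-3) = (24 + x)*(-3) = -72 - 3*x)
((C(1)/B(-4) + 3)*(-4))³ = (((4*1)/(-72 - 3*(-4)) + 3)*(-4))³ = ((4/(-72 + 12) + 3)*(-4))³ = ((4/(-60) + 3)*(-4))³ = ((4*(-1/60) + 3)*(-4))³ = ((-1/15 + 3)*(-4))³ = ((44/15)*(-4))³ = (-176/15)³ = -5451776/3375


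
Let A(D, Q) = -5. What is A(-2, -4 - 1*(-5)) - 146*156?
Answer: -22781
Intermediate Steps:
A(-2, -4 - 1*(-5)) - 146*156 = -5 - 146*156 = -5 - 22776 = -22781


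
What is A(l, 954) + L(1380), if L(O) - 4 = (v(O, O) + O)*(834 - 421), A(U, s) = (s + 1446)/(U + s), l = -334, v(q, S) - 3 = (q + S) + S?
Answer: 70711213/31 ≈ 2.2810e+6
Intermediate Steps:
v(q, S) = 3 + q + 2*S (v(q, S) = 3 + ((q + S) + S) = 3 + ((S + q) + S) = 3 + (q + 2*S) = 3 + q + 2*S)
A(U, s) = (1446 + s)/(U + s)
L(O) = 1243 + 1652*O (L(O) = 4 + ((3 + O + 2*O) + O)*(834 - 421) = 4 + ((3 + 3*O) + O)*413 = 4 + (3 + 4*O)*413 = 4 + (1239 + 1652*O) = 1243 + 1652*O)
A(l, 954) + L(1380) = (1446 + 954)/(-334 + 954) + (1243 + 1652*1380) = 2400/620 + (1243 + 2279760) = (1/620)*2400 + 2281003 = 120/31 + 2281003 = 70711213/31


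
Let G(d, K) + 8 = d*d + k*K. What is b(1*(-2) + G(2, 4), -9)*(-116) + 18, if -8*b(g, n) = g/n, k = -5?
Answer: 539/9 ≈ 59.889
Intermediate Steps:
G(d, K) = -8 + d² - 5*K (G(d, K) = -8 + (d*d - 5*K) = -8 + (d² - 5*K) = -8 + d² - 5*K)
b(g, n) = -g/(8*n)
b(1*(-2) + G(2, 4), -9)*(-116) + 18 = -⅛*(1*(-2) + (-8 + 2² - 5*4))/(-9)*(-116) + 18 = -⅛*(-2 + (-8 + 4 - 20))*(-⅑)*(-116) + 18 = -⅛*(-2 - 24)*(-⅑)*(-116) + 18 = -⅛*(-26)*(-⅑)*(-116) + 18 = -13/36*(-116) + 18 = 377/9 + 18 = 539/9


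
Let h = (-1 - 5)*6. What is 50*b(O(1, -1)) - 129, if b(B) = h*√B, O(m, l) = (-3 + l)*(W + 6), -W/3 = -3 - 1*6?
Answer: -129 - 3600*I*√33 ≈ -129.0 - 20680.0*I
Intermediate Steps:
W = 27 (W = -3*(-3 - 1*6) = -3*(-3 - 6) = -3*(-9) = 27)
h = -36 (h = -6*6 = -36)
O(m, l) = -99 + 33*l (O(m, l) = (-3 + l)*(27 + 6) = (-3 + l)*33 = -99 + 33*l)
b(B) = -36*√B
50*b(O(1, -1)) - 129 = 50*(-36*√(-99 + 33*(-1))) - 129 = 50*(-36*√(-99 - 33)) - 129 = 50*(-72*I*√33) - 129 = -3600*I*√33 - 129 = -129 - 3600*I*√33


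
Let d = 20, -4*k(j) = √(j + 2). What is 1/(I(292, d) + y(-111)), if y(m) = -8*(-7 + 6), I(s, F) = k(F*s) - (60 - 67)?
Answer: -120/1121 - 2*√5842/1121 ≈ -0.24341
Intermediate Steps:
k(j) = -√(2 + j)/4 (k(j) = -√(j + 2)/4 = -√(2 + j)/4)
I(s, F) = 7 - √(2 + F*s)/4 (I(s, F) = -√(2 + F*s)/4 - (60 - 67) = -√(2 + F*s)/4 - 1*(-7) = -√(2 + F*s)/4 + 7 = 7 - √(2 + F*s)/4)
y(m) = 8 (y(m) = -8*(-1) = 8)
1/(I(292, d) + y(-111)) = 1/((7 - √(2 + 20*292)/4) + 8) = 1/((7 - √(2 + 5840)/4) + 8) = 1/((7 - √5842/4) + 8) = 1/(15 - √5842/4)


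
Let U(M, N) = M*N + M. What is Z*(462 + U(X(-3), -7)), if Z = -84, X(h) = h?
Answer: -40320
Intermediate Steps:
U(M, N) = M + M*N
Z*(462 + U(X(-3), -7)) = -84*(462 - 3*(1 - 7)) = -84*(462 - 3*(-6)) = -84*(462 + 18) = -84*480 = -40320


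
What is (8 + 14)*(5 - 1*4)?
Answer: 22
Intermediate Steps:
(8 + 14)*(5 - 1*4) = 22*(5 - 4) = 22*1 = 22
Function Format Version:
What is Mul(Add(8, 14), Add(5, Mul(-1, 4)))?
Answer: 22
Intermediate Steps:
Mul(Add(8, 14), Add(5, Mul(-1, 4))) = Mul(22, Add(5, -4)) = Mul(22, 1) = 22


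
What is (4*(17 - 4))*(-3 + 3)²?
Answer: 0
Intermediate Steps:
(4*(17 - 4))*(-3 + 3)² = (4*13)*0² = 52*0 = 0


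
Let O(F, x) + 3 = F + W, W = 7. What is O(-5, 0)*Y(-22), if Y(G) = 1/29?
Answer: -1/29 ≈ -0.034483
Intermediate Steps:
O(F, x) = 4 + F (O(F, x) = -3 + (F + 7) = -3 + (7 + F) = 4 + F)
Y(G) = 1/29
O(-5, 0)*Y(-22) = (4 - 5)*(1/29) = -1*1/29 = -1/29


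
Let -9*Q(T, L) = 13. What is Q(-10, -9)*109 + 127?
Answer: -274/9 ≈ -30.444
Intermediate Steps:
Q(T, L) = -13/9 (Q(T, L) = -⅑*13 = -13/9)
Q(-10, -9)*109 + 127 = -13/9*109 + 127 = -1417/9 + 127 = -274/9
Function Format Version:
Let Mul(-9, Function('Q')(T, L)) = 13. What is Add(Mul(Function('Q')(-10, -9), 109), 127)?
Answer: Rational(-274, 9) ≈ -30.444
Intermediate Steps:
Function('Q')(T, L) = Rational(-13, 9) (Function('Q')(T, L) = Mul(Rational(-1, 9), 13) = Rational(-13, 9))
Add(Mul(Function('Q')(-10, -9), 109), 127) = Add(Mul(Rational(-13, 9), 109), 127) = Add(Rational(-1417, 9), 127) = Rational(-274, 9)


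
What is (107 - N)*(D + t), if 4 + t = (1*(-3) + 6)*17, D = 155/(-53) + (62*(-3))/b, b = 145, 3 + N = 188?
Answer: -25651236/7685 ≈ -3337.8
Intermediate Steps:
N = 185 (N = -3 + 188 = 185)
D = -32333/7685 (D = 155/(-53) + (62*(-3))/145 = 155*(-1/53) - 186*1/145 = -155/53 - 186/145 = -32333/7685 ≈ -4.2073)
t = 47 (t = -4 + (1*(-3) + 6)*17 = -4 + (-3 + 6)*17 = -4 + 3*17 = -4 + 51 = 47)
(107 - N)*(D + t) = (107 - 1*185)*(-32333/7685 + 47) = (107 - 185)*(328862/7685) = -78*328862/7685 = -25651236/7685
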